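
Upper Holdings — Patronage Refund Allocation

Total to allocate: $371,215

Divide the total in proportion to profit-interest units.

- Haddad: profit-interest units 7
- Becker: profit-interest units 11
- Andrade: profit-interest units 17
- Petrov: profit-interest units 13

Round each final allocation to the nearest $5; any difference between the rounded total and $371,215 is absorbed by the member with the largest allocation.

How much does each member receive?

Sum of profit-interest units: 48.
Raw shares: Haddad 7/48 × $371,215 = 54,135.52; Becker 11/48 × $371,215 = 85,070.10; Andrade 17/48 × $371,215 = 131,471.98; Petrov 13/48 × $371,215 = 100,537.40.
After rounding ($5): Haddad $54,135; Becker $85,070; Andrade $131,470; Petrov $100,535. Sum = $371,210.
Difference $371,215 − $371,210 = +$5 applied to largest allocation (Andrade): Andrade becomes $131,475.

Haddad: $54,135 | Becker: $85,070 | Andrade: $131,475 | Petrov: $100,535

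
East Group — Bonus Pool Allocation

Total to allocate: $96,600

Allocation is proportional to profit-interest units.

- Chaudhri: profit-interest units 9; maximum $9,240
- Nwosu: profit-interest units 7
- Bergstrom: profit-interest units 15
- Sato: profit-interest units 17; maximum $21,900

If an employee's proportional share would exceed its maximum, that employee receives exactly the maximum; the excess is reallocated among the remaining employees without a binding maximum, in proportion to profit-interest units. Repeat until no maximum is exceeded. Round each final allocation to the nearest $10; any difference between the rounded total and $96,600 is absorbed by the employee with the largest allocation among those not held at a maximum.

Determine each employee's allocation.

Chaudhri: $9,240; Nwosu: $20,830; Bergstrom: $44,630; Sato: $21,900

Profit-interest units total: 48.
Proportional shares (ignoring caps): Chaudhri 18,112.50; Nwosu 14,087.50; Bergstrom 30,187.50; Sato 34,212.50.
Capped: Chaudhri ($9,240), Sato ($21,900); residual $65,460 reallocated over remaining profit-interest units 22.
Remaining shares: Nwosu 20,828.18 → $20,830; Bergstrom 44,631.82 → $44,630.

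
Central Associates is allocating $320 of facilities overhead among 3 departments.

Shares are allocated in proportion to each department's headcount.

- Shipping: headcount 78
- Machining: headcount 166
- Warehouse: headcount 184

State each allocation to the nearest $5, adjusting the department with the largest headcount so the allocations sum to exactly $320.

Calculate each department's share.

Shipping: $60 · Machining: $125 · Warehouse: $135

Total headcount = 78 + 166 + 184 = 428.
Unrounded shares: Shipping 58.32; Machining 124.11; Warehouse 137.57.
At nearest $5: Shipping $60; Machining $125; Warehouse $140. Sum = $325.
Difference $320 − $325 = −$5 applied to largest headcount (Warehouse): Warehouse becomes $135.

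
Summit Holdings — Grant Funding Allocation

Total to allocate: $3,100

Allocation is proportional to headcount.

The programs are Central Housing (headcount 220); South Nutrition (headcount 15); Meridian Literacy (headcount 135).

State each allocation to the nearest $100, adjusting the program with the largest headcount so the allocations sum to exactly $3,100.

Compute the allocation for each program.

Central Housing: $1,900; South Nutrition: $100; Meridian Literacy: $1,100

Total headcount = 370.
Proportional shares: Central Housing 220/370 × $3,100 = 1,843.24; South Nutrition 15/370 × $3,100 = 125.68; Meridian Literacy 135/370 × $3,100 = 1,131.08.
After rounding ($100): Central Housing $1,800; South Nutrition $100; Meridian Literacy $1,100. Sum = $3,000.
Difference $3,100 − $3,000 = +$100 applied to largest headcount (Central Housing): Central Housing becomes $1,900.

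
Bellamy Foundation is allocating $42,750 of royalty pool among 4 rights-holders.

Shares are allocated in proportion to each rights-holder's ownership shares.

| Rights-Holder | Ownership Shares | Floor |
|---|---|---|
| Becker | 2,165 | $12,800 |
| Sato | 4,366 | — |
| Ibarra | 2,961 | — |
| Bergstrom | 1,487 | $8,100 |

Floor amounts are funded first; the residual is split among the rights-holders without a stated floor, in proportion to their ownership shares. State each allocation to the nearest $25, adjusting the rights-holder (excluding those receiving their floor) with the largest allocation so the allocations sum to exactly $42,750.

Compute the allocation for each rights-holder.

Becker: $12,800 · Sato: $13,025 · Ibarra: $8,825 · Bergstrom: $8,100

Guaranteed amounts: Becker $12,800; Bergstrom $8,100. Residual $21,850.
Residual split over remaining ownership shares 7,327: Sato 13,019.94 → $13,025; Ibarra 8,830.06 → $8,825.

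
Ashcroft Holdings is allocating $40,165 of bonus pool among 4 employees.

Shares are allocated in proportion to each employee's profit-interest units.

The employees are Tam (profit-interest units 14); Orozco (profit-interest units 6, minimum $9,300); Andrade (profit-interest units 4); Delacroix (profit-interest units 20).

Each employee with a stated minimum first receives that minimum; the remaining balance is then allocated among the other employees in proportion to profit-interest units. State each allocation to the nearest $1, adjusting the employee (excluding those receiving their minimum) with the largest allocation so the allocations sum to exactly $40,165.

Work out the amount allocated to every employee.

Guaranteed amounts: Orozco $9,300. Remaining pool $30,865.
Remaining pool split over remaining profit-interest units 38: Tam 11,371.32 → $11,371; Andrade 3,248.95 → $3,249; Delacroix 16,244.74 → $16,245.

Tam: $11,371 | Orozco: $9,300 | Andrade: $3,249 | Delacroix: $16,245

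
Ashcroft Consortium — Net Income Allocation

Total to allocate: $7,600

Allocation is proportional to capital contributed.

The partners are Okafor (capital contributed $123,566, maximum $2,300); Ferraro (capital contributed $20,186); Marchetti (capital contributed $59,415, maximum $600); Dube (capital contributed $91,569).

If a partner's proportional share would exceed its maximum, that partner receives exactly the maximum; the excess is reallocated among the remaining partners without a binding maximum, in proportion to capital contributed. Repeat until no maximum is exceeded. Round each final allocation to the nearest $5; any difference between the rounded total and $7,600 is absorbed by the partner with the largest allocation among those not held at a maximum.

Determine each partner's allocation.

Okafor: $2,300; Ferraro: $850; Marchetti: $600; Dube: $3,850

Capital contributed total: 294,736.
Pro-rata shares before constraints: Okafor 3,186.25; Ferraro 520.51; Marchetti 1,532.06; Dube 2,361.18.
Cap binds for Okafor ($2,300), Marchetti ($600); residual $4,700 reallocated over remaining capital contributed 111,755.
Remaining shares: Ferraro 848.95 → $850; Dube 3,851.05 → $3,850.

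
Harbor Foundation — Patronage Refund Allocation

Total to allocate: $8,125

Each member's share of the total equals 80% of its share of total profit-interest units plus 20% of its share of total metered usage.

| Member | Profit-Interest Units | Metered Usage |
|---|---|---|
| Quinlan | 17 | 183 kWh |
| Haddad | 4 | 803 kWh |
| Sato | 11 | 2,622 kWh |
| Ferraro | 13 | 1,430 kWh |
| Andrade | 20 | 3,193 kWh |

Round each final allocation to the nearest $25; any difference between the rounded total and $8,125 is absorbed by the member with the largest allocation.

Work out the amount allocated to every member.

Quinlan: $1,725; Haddad: $550; Sato: $1,625; Ferraro: $1,575; Andrade: $2,650

Totals — profit-interest units 65, metered usage 8,231.
Combined weights (80% profit-interest units + 20% metered usage): Quinlan 0.2137; Haddad 0.0687; Sato 0.1991; Ferraro 0.1947; Andrade 0.3237.
Pro-rata amounts: Quinlan 1,736.13; Haddad 558.53; Sato 1,617.65; Ferraro 1,582.32; Andrade 2,630.38.
After rounding ($25): Quinlan $1,725; Haddad $550; Sato $1,625; Ferraro $1,575; Andrade $2,625. Sum = $8,100.
Difference $8,125 − $8,100 = +$25 applied to largest allocation (Andrade): Andrade becomes $2,650.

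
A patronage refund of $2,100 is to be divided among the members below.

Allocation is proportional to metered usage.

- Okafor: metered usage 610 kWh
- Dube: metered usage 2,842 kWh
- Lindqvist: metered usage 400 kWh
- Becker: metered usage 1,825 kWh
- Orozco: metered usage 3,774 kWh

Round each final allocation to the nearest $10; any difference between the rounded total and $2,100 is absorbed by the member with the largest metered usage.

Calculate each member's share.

Total metered usage = 610 + 2,842 + 400 + 1,825 + 3,774 = 9,451.
Proportional shares: Okafor 135.54; Dube 631.49; Lindqvist 88.88; Becker 405.51; Orozco 838.58.
Rounded to nearest $10: Okafor $140; Dube $630; Lindqvist $90; Becker $410; Orozco $840. Sum = $2,110.
Difference $2,100 − $2,110 = −$10 applied to largest metered usage (Orozco): Orozco becomes $830.

Okafor: $140; Dube: $630; Lindqvist: $90; Becker: $410; Orozco: $830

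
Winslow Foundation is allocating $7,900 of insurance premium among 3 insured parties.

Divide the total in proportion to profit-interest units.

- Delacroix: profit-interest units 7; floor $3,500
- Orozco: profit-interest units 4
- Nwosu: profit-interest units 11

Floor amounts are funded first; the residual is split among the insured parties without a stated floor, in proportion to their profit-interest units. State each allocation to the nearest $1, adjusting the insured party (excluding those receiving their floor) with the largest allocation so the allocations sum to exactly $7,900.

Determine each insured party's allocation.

Fund the minimums — Delacroix $3,500. Residual $4,400.
Residual split over remaining profit-interest units 15: Orozco 1,173.33 → $1,173; Nwosu 3,226.67 → $3,227.

Delacroix: $3,500; Orozco: $1,173; Nwosu: $3,227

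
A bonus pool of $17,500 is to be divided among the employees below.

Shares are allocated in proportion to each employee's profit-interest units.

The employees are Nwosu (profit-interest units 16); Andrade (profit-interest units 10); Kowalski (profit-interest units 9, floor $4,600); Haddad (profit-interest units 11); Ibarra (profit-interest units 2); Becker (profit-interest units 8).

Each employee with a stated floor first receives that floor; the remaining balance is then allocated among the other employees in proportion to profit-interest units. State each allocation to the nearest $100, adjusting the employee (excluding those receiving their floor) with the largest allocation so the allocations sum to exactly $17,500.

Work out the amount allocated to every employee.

Nwosu: $4,500 · Andrade: $2,700 · Kowalski: $4,600 · Haddad: $3,000 · Ibarra: $500 · Becker: $2,200

Guaranteed amounts: Kowalski $4,600. Balance $12,900.
Balance split over remaining profit-interest units 47: Nwosu 4,391.49 → $4,400; Andrade 2,744.68 → $2,700; Haddad 3,019.15 → $3,000; Ibarra 548.94 → $500; Becker 2,195.74 → $2,200.
Rounding difference +$100 applied to Nwosu → $4,500.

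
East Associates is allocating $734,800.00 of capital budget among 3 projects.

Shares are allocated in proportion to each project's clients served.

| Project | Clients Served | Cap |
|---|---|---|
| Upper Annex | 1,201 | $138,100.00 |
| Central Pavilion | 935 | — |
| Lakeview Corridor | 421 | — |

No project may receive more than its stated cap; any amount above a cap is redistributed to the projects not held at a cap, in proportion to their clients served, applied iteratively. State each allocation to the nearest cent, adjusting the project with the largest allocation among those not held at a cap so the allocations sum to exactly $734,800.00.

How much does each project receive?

Upper Annex: $138,100.00 | Central Pavilion: $411,441.37 | Lakeview Corridor: $185,258.63

Clients served total: 2,557.
Unconstrained shares: Upper Annex 345,128.9793; Central Pavilion 268,689.0888; Lakeview Corridor 120,981.9320.
Held at cap: Upper Annex ($138,100.00); balance $596,700.00 reallocated over remaining clients served 1,356.
Shares after redistribution: Central Pavilion 411,441.3717 → $411,441.37; Lakeview Corridor 185,258.6283 → $185,258.63.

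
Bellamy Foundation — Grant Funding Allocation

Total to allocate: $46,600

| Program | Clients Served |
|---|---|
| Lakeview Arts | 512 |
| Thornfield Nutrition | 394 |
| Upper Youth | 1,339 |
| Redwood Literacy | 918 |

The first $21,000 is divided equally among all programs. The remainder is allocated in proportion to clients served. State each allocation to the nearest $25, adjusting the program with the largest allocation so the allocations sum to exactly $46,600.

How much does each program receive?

Lakeview Arts: $9,400 | Thornfield Nutrition: $8,450 | Upper Youth: $16,075 | Redwood Literacy: $12,675

Equal tier: $21,000 ÷ 4 = $5,250 apiece.
Remainder $25,600 by clients served (total 3,163): Lakeview Arts 4,143.91 → $4,150; Thornfield Nutrition 3,188.87 → $3,200; Upper Youth 10,837.31 → $10,825; Redwood Literacy 7,429.91 → $7,425.
Totals: Lakeview Arts $5,250 + $4,150 = $9,400; Thornfield Nutrition $5,250 + $3,200 = $8,450; Upper Youth $5,250 + $10,825 = $16,075; Redwood Literacy $5,250 + $7,425 = $12,675.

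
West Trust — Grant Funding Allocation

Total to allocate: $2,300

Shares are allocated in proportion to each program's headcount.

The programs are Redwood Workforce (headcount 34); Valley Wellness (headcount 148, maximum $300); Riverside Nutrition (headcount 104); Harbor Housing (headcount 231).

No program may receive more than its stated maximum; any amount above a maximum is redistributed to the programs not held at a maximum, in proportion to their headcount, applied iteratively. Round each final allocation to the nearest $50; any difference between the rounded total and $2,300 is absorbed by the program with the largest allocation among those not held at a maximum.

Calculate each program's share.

Total headcount = 517.
Unconstrained shares: Redwood Workforce 151.26; Valley Wellness 658.41; Riverside Nutrition 462.67; Harbor Housing 1,027.66.
Held at cap: Valley Wellness ($300); balance $2,000 reallocated over remaining headcount 369.
Shares after redistribution: Redwood Workforce 184.28 → $200; Riverside Nutrition 563.69 → $550; Harbor Housing 1,252.03 → $1,250.

Redwood Workforce: $200 | Valley Wellness: $300 | Riverside Nutrition: $550 | Harbor Housing: $1,250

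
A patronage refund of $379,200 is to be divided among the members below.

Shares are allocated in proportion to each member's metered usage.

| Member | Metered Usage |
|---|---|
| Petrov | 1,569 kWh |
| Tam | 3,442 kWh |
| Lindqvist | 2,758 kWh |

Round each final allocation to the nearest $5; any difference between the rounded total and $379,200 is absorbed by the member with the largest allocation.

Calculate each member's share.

Metered usage total: 7,769.
Unrounded shares: Petrov 1,569/7,769 × $379,200 = 76,581.90; Tam 3,442/7,769 × $379,200 = 168,001.85; Lindqvist 2,758/7,769 × $379,200 = 134,616.24.
Rounded to nearest $5: Petrov $76,580; Tam $168,000; Lindqvist $134,615. Sum = $379,195.
Difference $379,200 − $379,195 = +$5 applied to largest allocation (Tam): Tam becomes $168,005.

Petrov: $76,580 | Tam: $168,005 | Lindqvist: $134,615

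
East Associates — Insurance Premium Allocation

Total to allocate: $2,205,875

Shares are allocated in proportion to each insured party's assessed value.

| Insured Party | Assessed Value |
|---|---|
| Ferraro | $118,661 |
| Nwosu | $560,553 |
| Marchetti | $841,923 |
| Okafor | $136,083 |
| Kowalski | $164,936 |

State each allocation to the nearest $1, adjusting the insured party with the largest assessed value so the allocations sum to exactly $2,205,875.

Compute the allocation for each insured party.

Ferraro: $143,649; Nwosu: $678,597; Marchetti: $1,019,220; Okafor: $164,740; Kowalski: $199,669

Sum of assessed value: 1,822,156.
Pro-rata amounts: Ferraro 118,661/1,822,156 × $2,205,875 = 143,649.24; Nwosu 560,553/1,822,156 × $2,205,875 = 678,597.14; Marchetti 841,923/1,822,156 × $2,205,875 = 1,019,219.48; Okafor 136,083/1,822,156 × $2,205,875 = 164,740.06; Kowalski 164,936/1,822,156 × $2,205,875 = 199,669.07.
After rounding ($1): Ferraro $143,649; Nwosu $678,597; Marchetti $1,019,219; Okafor $164,740; Kowalski $199,669. Sum = $2,205,874.
Difference $2,205,875 − $2,205,874 = +$1 applied to largest assessed value (Marchetti): Marchetti becomes $1,019,220.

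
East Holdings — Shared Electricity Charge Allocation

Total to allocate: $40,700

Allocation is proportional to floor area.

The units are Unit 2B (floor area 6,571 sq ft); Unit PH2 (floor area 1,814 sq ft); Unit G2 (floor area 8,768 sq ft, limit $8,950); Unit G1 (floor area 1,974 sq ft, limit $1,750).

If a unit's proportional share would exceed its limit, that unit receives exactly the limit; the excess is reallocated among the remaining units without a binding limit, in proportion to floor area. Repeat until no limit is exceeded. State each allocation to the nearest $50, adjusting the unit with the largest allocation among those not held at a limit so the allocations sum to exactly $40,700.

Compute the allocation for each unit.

Unit 2B: $23,500 · Unit PH2: $6,500 · Unit G2: $8,950 · Unit G1: $1,750

Combined floor area = 19,127.
Proportional shares (ignoring caps): Unit 2B 13,982.31; Unit PH2 3,859.98; Unit G2 18,657.27; Unit G1 4,200.44.
Held at cap: Unit G2 ($8,950), Unit G1 ($1,750); remaining pool $30,000 reallocated over remaining floor area 8,385.
Redistributed shares: Unit 2B 23,509.84 → $23,500; Unit PH2 6,490.16 → $6,500.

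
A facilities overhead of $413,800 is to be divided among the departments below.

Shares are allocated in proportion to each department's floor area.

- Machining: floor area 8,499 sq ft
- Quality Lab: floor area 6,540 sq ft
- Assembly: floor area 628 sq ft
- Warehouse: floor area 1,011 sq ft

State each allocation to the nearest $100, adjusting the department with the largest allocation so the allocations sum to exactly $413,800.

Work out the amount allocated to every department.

Total floor area = 16,678.
Unrounded shares: Machining 8,499/16,678 × $413,800 = 210,869.78; Quality Lab 6,540/16,678 × $413,800 = 162,264.78; Assembly 628/16,678 × $413,800 = 15,581.39; Warehouse 1,011/16,678 × $413,800 = 25,084.05.
After rounding ($100): Machining $210,900; Quality Lab $162,300; Assembly $15,600; Warehouse $25,100. Sum = $413,900.
Difference $413,800 − $413,900 = −$100 applied to largest allocation (Machining): Machining becomes $210,800.

Machining: $210,800; Quality Lab: $162,300; Assembly: $15,600; Warehouse: $25,100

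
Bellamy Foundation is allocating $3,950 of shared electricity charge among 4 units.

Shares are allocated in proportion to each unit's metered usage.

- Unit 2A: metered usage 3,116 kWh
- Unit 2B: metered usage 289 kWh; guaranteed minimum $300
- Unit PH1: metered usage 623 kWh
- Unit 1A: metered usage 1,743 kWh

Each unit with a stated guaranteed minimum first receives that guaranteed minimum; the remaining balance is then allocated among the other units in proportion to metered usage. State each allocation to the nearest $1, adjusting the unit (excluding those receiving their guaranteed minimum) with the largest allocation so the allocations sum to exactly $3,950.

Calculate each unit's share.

Minimums first: Unit 2B $300. Remaining pool $3,650.
Remaining pool split over remaining metered usage 5,482: Unit 2A 2,074.68 → $2,075; Unit PH1 414.80 → $415; Unit 1A 1,160.52 → $1,161.
Rounding difference −$1 applied to Unit 2A → $2,074.

Unit 2A: $2,074 | Unit 2B: $300 | Unit PH1: $415 | Unit 1A: $1,161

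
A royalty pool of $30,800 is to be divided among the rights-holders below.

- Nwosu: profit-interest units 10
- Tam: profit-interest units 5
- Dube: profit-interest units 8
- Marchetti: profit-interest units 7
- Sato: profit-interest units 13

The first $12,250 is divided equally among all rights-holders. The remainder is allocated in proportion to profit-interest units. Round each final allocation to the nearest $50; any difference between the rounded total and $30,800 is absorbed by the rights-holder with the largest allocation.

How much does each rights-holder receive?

Nwosu: $6,750; Tam: $4,600; Dube: $5,900; Marchetti: $5,450; Sato: $8,100

Equal tier: $12,250 ÷ 5 = $2,450 apiece.
Remainder $18,550 by profit-interest units (total 43): Nwosu 4,313.95 → $4,300; Tam 2,156.98 → $2,150; Dube 3,451.16 → $3,450; Marchetti 3,019.77 → $3,000; Sato 5,608.14 → $5,600.
Rounding difference +$50 on remainder applied to Sato.
Totals: Nwosu $2,450 + $4,300 = $6,750; Tam $2,450 + $2,150 = $4,600; Dube $2,450 + $3,450 = $5,900; Marchetti $2,450 + $3,000 = $5,450; Sato $2,450 + $5,650 = $8,100.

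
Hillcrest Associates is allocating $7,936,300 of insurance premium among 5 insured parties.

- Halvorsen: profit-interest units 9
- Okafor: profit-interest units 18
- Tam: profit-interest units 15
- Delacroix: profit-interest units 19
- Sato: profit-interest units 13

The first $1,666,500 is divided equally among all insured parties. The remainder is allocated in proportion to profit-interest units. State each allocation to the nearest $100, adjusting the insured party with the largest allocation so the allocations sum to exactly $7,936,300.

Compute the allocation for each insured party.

First tranche $1,666,500 split equally: $333,300 each.
Remainder $6,269,800 by profit-interest units (total 74): Halvorsen 762,543.24 → $762,500; Okafor 1,525,086.49 → $1,525,100; Tam 1,270,905.41 → $1,270,900; Delacroix 1,609,813.51 → $1,609,800; Sato 1,101,451.35 → $1,101,500.
Totals: Halvorsen $333,300 + $762,500 = $1,095,800; Okafor $333,300 + $1,525,100 = $1,858,400; Tam $333,300 + $1,270,900 = $1,604,200; Delacroix $333,300 + $1,609,800 = $1,943,100; Sato $333,300 + $1,101,500 = $1,434,800.

Halvorsen: $1,095,800; Okafor: $1,858,400; Tam: $1,604,200; Delacroix: $1,943,100; Sato: $1,434,800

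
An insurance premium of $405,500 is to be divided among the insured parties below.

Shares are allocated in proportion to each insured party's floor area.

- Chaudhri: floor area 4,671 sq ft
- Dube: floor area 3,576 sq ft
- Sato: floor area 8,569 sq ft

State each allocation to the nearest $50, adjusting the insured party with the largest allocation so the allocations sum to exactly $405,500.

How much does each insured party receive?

Floor area total: 16,816.
Proportional shares: Chaudhri 4,671/16,816 × $405,500 = 112,636.21; Dube 3,576/16,816 × $405,500 = 86,231.45; Sato 8,569/16,816 × $405,500 = 206,632.34.
Rounded to nearest $50: Chaudhri $112,650; Dube $86,250; Sato $206,650. Sum = $405,550.
Difference $405,500 − $405,550 = −$50 applied to largest allocation (Sato): Sato becomes $206,600.

Chaudhri: $112,650; Dube: $86,250; Sato: $206,600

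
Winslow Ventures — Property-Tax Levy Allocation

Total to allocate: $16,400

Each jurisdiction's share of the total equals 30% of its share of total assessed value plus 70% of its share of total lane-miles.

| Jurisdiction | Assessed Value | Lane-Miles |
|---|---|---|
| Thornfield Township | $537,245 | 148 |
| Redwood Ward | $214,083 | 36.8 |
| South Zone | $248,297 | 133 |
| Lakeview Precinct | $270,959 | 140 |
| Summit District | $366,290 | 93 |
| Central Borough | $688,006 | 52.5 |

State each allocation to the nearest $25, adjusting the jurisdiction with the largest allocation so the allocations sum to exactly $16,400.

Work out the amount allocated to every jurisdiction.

Thornfield Township: $3,975 · Redwood Ward: $1,150 · South Zone: $3,050 · Lakeview Precinct: $3,225 · Summit District: $2,550 · Central Borough: $2,450

Assessed value total 2,324,880; lane-miles total 603.3.
Blended shares (30% assessed value + 70% lane-miles): Thornfield Township 0.2410; Redwood Ward 0.0703; South Zone 0.1864; Lakeview Precinct 0.1974; Summit District 0.1552; Central Borough 0.1497.
Unrounded shares: Thornfield Township 3,953.18; Redwood Ward 1,153.31; South Zone 3,056.27; Lakeview Precinct 3,237.43; Summit District 2,544.82; Central Borough 2,454.99.
Rounded to nearest $25: Thornfield Township $3,950; Redwood Ward $1,150; South Zone $3,050; Lakeview Precinct $3,225; Summit District $2,550; Central Borough $2,450. Sum = $16,375.
Difference $16,400 − $16,375 = +$25 applied to largest allocation (Thornfield Township): Thornfield Township becomes $3,975.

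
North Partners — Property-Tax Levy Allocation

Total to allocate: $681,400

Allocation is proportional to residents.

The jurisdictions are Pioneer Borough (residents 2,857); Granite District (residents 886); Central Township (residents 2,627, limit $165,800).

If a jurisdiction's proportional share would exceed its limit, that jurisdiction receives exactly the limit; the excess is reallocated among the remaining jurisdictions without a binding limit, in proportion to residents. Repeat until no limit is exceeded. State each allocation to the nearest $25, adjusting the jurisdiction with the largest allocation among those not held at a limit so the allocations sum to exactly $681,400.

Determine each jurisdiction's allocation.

Pioneer Borough: $393,550 | Granite District: $122,050 | Central Township: $165,800

Combined residents = 6,370.
Unconstrained shares: Pioneer Borough 305,613.78; Granite District 94,775.57; Central Township 281,010.64.
Capped: Central Township ($165,800); residual $515,600 reallocated over remaining residents 3,743.
Redistributed shares: Pioneer Borough 393,553.09 → $393,550; Granite District 122,046.91 → $122,050.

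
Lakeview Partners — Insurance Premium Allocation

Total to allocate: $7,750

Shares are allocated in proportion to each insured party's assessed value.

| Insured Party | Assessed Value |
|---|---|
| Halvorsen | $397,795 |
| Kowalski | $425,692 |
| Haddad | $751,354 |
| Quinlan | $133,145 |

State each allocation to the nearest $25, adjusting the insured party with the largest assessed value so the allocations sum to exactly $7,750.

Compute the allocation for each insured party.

Total assessed value = 1,707,986.
Unrounded shares: Halvorsen 397,795/1,707,986 × $7,750 = 1,805.00; Kowalski 425,692/1,707,986 × $7,750 = 1,931.58; Haddad 751,354/1,707,986 × $7,750 = 3,409.27; Quinlan 133,145/1,707,986 × $7,750 = 604.15.
Rounded to nearest $25: Halvorsen $1,800; Kowalski $1,925; Haddad $3,400; Quinlan $600. Sum = $7,725.
Difference $7,750 − $7,725 = +$25 applied to largest assessed value (Haddad): Haddad becomes $3,425.

Halvorsen: $1,800 · Kowalski: $1,925 · Haddad: $3,425 · Quinlan: $600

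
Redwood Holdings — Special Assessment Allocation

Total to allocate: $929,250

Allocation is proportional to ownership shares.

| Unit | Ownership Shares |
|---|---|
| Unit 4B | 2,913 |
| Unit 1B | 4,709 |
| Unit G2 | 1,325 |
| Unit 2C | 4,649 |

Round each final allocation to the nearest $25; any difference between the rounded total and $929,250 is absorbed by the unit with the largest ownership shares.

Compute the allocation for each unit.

Ownership shares total: 2,913 + 4,709 + 1,325 + 4,649 = 13,596.
Proportional shares: Unit 4B 199,095.71; Unit 1B 321,847.47; Unit G2 90,560.18; Unit 2C 317,746.64.
After rounding ($25): Unit 4B $199,100; Unit 1B $321,850; Unit G2 $90,550; Unit 2C $317,750. Sum = $929,250.
Sum already equals the total — no adjustment.

Unit 4B: $199,100 · Unit 1B: $321,850 · Unit G2: $90,550 · Unit 2C: $317,750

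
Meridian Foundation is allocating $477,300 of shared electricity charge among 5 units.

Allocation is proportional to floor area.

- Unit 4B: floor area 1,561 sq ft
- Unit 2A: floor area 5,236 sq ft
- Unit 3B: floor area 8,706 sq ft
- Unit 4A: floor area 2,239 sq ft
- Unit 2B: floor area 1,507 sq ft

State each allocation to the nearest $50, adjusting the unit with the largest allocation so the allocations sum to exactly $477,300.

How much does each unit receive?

Sum of floor area: 19,249.
Pro-rata amounts: Unit 4B 1,561/19,249 × $477,300 = 38,706.70; Unit 2A 5,236/19,249 × $477,300 = 129,832.34; Unit 3B 8,706/19,249 × $477,300 = 215,874.79; Unit 4A 2,239/19,249 × $477,300 = 55,518.45; Unit 2B 1,507/19,249 × $477,300 = 37,367.71.
Rounded to nearest $50: Unit 4B $38,700; Unit 2A $129,850; Unit 3B $215,850; Unit 4A $55,500; Unit 2B $37,350. Sum = $477,250.
Difference $477,300 − $477,250 = +$50 applied to largest allocation (Unit 3B): Unit 3B becomes $215,900.

Unit 4B: $38,700; Unit 2A: $129,850; Unit 3B: $215,900; Unit 4A: $55,500; Unit 2B: $37,350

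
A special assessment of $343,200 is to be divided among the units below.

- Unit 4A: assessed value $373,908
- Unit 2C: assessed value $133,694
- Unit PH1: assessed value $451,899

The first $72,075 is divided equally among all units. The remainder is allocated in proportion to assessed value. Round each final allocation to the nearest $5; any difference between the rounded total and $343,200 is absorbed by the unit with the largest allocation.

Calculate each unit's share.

$72,075 shared equally gives $24,025 per unit.
Remainder $271,125 by assessed value (total 959,501): Unit 4A 105,654.72 → $105,655; Unit 2C 37,777.75 → $37,780; Unit PH1 127,692.54 → $127,695.
Rounding difference −$5 on remainder applied to Unit PH1.
Totals: Unit 4A $24,025 + $105,655 = $129,680; Unit 2C $24,025 + $37,780 = $61,805; Unit PH1 $24,025 + $127,690 = $151,715.

Unit 4A: $129,680 | Unit 2C: $61,805 | Unit PH1: $151,715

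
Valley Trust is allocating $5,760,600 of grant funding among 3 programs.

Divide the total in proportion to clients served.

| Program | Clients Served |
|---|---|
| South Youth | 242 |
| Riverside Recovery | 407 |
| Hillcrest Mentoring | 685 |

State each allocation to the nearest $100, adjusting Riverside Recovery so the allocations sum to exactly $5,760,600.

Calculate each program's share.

South Youth: $1,045,000 · Riverside Recovery: $1,757,600 · Hillcrest Mentoring: $2,958,000

Combined clients served = 1,334.
Unrounded shares: South Youth 242/1,334 × $5,760,600 = 1,045,026.39; Riverside Recovery 407/1,334 × $5,760,600 = 1,757,544.38; Hillcrest Mentoring 685/1,334 × $5,760,600 = 2,958,029.24.
Rounded to nearest $100: South Youth $1,045,000; Riverside Recovery $1,757,500; Hillcrest Mentoring $2,958,000. Sum = $5,760,500.
Difference $5,760,600 − $5,760,500 = +$100 applied to Riverside Recovery: Riverside Recovery becomes $1,757,600.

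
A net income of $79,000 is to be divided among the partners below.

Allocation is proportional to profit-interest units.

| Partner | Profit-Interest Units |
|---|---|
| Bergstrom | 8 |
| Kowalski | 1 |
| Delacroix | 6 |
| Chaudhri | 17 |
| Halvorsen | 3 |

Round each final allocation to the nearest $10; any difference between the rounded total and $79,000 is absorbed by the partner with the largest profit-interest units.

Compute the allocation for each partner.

Bergstrom: $18,060 · Kowalski: $2,260 · Delacroix: $13,540 · Chaudhri: $38,370 · Halvorsen: $6,770

Sum of profit-interest units: 8 + 1 + 6 + 17 + 3 = 35.
Pro-rata amounts: Bergstrom 18,057.14; Kowalski 2,257.14; Delacroix 13,542.86; Chaudhri 38,371.43; Halvorsen 6,771.43.
Rounded to nearest $10: Bergstrom $18,060; Kowalski $2,260; Delacroix $13,540; Chaudhri $38,370; Halvorsen $6,770. Sum = $79,000.
Sum already equals the total — no adjustment.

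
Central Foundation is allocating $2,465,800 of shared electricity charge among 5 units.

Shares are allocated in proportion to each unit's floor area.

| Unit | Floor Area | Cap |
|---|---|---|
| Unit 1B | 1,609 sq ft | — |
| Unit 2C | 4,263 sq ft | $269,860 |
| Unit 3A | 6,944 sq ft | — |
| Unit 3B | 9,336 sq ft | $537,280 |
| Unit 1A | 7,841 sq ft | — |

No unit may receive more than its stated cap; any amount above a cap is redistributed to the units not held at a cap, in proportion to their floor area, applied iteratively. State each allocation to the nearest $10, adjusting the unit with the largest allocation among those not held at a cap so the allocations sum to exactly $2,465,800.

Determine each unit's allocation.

Unit 1B: $162,790 · Unit 2C: $269,860 · Unit 3A: $702,560 · Unit 3B: $537,280 · Unit 1A: $793,310

Floor area total: 29,993.
Proportional shares (ignoring caps): Unit 1B 132,279.94; Unit 2C 350,471.96; Unit 3A 570,883.71; Unit 3B 767,536.05; Unit 1A 644,628.34.
Held at cap: Unit 2C ($269,860), Unit 3B ($537,280); remaining pool $1,658,660 reallocated over remaining floor area 16,394.
Redistributed shares: Unit 1B 162,790.29 → $162,790; Unit 3A 702,557.95 → $702,560; Unit 1A 793,311.76 → $793,310.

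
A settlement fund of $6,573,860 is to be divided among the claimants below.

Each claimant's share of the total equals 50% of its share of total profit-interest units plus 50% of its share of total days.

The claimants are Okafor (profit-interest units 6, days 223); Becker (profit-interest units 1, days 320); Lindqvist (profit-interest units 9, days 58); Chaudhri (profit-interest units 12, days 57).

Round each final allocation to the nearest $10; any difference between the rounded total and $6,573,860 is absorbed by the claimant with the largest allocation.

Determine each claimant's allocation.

Okafor: $1,818,300 | Becker: $1,715,900 | Lindqvist: $1,346,240 | Chaudhri: $1,693,420

Totals — profit-interest units 28, days 658.
Composite weights (50% profit-interest units + 50% days): Okafor 0.2766; Becker 0.2610; Lindqvist 0.2048; Chaudhri 0.2576.
Raw shares: Okafor 1,818,301.70; Becker 1,715,897.35; Lindqvist 1,346,242.61; Chaudhri 1,693,418.34.
At nearest $10: Okafor $1,818,300; Becker $1,715,900; Lindqvist $1,346,240; Chaudhri $1,693,420. Sum = $6,573,860.
No rounding difference to absorb.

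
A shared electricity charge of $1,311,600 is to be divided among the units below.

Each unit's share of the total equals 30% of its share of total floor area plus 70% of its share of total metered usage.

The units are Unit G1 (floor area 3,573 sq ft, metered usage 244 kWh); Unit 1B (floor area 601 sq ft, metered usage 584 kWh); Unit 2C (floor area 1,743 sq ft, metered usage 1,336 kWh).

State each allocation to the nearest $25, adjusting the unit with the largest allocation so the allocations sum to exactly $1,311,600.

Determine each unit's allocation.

Floor area total 5,917; metered usage total 2,164.
Blended shares (30% floor area + 70% metered usage): Unit G1 0.2601; Unit 1B 0.2194; Unit 2C 0.5205.
Raw shares: Unit G1 341,126.05; Unit 1B 287,740.05; Unit 2C 682,733.90.
At nearest $25: Unit G1 $341,125; Unit 1B $287,750; Unit 2C $682,725. Sum = $1,311,600.
No rounding difference to absorb.

Unit G1: $341,125; Unit 1B: $287,750; Unit 2C: $682,725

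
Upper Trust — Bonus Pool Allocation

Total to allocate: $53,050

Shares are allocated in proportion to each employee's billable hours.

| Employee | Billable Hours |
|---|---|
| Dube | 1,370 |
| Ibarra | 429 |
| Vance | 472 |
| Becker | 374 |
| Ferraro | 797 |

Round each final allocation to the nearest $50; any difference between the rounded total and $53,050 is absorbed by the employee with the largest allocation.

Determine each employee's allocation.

Dube: $21,150 | Ibarra: $6,600 | Vance: $7,250 | Becker: $5,750 | Ferraro: $12,300

Sum of billable hours: 3,442.
Raw shares: Dube 1,370/3,442 × $53,050 = 21,115.19; Ibarra 429/3,442 × $53,050 = 6,611.98; Vance 472/3,442 × $53,050 = 7,274.72; Becker 374/3,442 × $53,050 = 5,764.29; Ferraro 797/3,442 × $53,050 = 12,283.80.
At nearest $50: Dube $21,100; Ibarra $6,600; Vance $7,250; Becker $5,750; Ferraro $12,300. Sum = $53,000.
Difference $53,050 − $53,000 = +$50 applied to largest allocation (Dube): Dube becomes $21,150.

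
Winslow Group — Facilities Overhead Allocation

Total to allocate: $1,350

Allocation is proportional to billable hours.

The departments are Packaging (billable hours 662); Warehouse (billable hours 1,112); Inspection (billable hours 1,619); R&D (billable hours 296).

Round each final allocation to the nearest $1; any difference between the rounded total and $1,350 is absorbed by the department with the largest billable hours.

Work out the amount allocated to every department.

Packaging: $242 | Warehouse: $407 | Inspection: $593 | R&D: $108

Combined billable hours = 3,689.
Unrounded shares: Packaging 662/3,689 × $1,350 = 242.26; Warehouse 1,112/3,689 × $1,350 = 406.94; Inspection 1,619/3,689 × $1,350 = 592.48; R&D 296/3,689 × $1,350 = 108.32.
At nearest $1: Packaging $242; Warehouse $407; Inspection $592; R&D $108. Sum = $1,349.
Difference $1,350 − $1,349 = +$1 applied to largest billable hours (Inspection): Inspection becomes $593.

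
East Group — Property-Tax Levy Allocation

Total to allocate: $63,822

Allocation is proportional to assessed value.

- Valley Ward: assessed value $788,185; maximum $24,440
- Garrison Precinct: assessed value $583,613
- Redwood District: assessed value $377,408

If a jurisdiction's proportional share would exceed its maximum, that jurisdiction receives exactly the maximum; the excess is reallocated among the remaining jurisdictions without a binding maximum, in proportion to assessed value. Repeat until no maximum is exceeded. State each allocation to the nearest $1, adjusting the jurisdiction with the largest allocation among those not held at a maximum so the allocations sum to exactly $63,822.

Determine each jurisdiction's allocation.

Valley Ward: $24,440 · Garrison Precinct: $23,916 · Redwood District: $15,466

Total assessed value = 1,749,206.
Unconstrained shares: Valley Ward 28,757.93; Garrison Precinct 21,293.86; Redwood District 13,770.21.
Capped: Valley Ward ($24,440); residual $39,382 reallocated over remaining assessed value 961,021.
Remaining shares: Garrison Precinct 23,916.07 → $23,916; Redwood District 15,465.93 → $15,466.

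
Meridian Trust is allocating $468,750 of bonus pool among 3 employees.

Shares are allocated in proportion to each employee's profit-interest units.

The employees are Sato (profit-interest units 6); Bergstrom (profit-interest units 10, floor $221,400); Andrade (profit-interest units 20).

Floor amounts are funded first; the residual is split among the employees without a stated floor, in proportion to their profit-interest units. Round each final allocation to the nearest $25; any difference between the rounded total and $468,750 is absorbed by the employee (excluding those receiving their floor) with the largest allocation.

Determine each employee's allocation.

Sato: $57,075 | Bergstrom: $221,400 | Andrade: $190,275

Guaranteed amounts: Bergstrom $221,400. Balance $247,350.
Balance split over remaining profit-interest units 26: Sato 57,080.77 → $57,075; Andrade 190,269.23 → $190,275.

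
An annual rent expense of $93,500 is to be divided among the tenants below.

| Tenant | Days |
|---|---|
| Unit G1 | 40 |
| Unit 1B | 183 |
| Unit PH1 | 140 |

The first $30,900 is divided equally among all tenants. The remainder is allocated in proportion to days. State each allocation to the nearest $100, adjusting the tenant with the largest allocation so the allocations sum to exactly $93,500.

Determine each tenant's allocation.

First tranche $30,900 split equally: $10,300 each.
Remainder $62,600 by days (total 363): Unit G1 6,898.07 → $6,900; Unit 1B 31,558.68 → $31,600; Unit PH1 24,143.25 → $24,100.
Totals: Unit G1 $10,300 + $6,900 = $17,200; Unit 1B $10,300 + $31,600 = $41,900; Unit PH1 $10,300 + $24,100 = $34,400.

Unit G1: $17,200 · Unit 1B: $41,900 · Unit PH1: $34,400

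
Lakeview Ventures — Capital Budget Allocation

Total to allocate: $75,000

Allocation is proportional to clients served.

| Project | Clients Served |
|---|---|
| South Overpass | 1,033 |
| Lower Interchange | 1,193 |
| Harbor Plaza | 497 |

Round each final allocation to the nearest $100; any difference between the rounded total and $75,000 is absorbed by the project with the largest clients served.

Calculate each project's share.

South Overpass: $28,500 | Lower Interchange: $32,800 | Harbor Plaza: $13,700

Total clients served = 2,723.
Unrounded shares: South Overpass 1,033/2,723 × $75,000 = 28,452.07; Lower Interchange 1,193/2,723 × $75,000 = 32,858.98; Harbor Plaza 497/2,723 × $75,000 = 13,688.95.
Rounded to nearest $100: South Overpass $28,500; Lower Interchange $32,900; Harbor Plaza $13,700. Sum = $75,100.
Difference $75,000 − $75,100 = −$100 applied to largest clients served (Lower Interchange): Lower Interchange becomes $32,800.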